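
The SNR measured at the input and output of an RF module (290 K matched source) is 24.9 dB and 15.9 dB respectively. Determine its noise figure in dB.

NF (dB) = SNR_in(dB) − SNR_out(dB) when the source is at T₀
NF = 24.9 − 15.9 = 9.0 dB

9.0 dB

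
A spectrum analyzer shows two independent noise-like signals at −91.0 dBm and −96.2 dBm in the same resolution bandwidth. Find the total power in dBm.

−89.9 dBm

Convert to linear, add, convert back:
P₁ = 7.94×10⁻¹³ W, P₂ = 2.40×10⁻¹³ W
P_tot = 1.03×10⁻¹² W → 10 log₁₀(P_tot / 10⁻³) = −89.9 dBm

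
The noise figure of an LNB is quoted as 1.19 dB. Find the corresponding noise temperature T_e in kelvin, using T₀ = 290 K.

F = 10^(1.19/10) = 1.31522
T_e = (F − 1)·T₀ = (1.31522 − 1) × 290 = 91.4 K

91.4 K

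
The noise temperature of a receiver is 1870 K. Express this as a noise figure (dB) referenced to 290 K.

8.72 dB

F = 1 + T_e/T₀ = 1 + 1870/290 = 7.44828
NF = 10 log₁₀(7.44828) = 8.72 dB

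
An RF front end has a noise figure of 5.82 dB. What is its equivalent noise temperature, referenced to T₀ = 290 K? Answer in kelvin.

F = 10^(5.82/10) = 3.81944
T_e = (F − 1)·T₀ = (3.81944 − 1) × 290 = 818 K

818 K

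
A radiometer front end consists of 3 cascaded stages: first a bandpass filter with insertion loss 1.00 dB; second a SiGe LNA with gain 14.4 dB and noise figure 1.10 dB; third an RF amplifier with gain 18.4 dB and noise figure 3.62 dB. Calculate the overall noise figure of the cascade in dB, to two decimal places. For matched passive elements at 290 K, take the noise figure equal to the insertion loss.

Convert to linear (a loss of L dB is a gain of −L dB): F_i = 10^(NF_i/10), G_i = 10^(G_i,dB/10)
  Stage 1: F_1 = 10^(1.00/10) = 1.259, G_1 = 10^(−1.00/10) = 0.7943
  Stage 2: F_2 = 10^(1.10/10) = 1.288, G_2 = 10^(14.4/10) = 27.54
  Stage 3: F_3 = 10^(3.62/10) = 2.301, G_3 = 10^(18.4/10) = 69.18
Friis cascade:
  F = 1.259 + (1.288 − 1)/0.7943 + (2.301 − 1)/21.88 = 1.681
NF = 10 log₁₀(1.681) = 2.26 dB

2.26 dB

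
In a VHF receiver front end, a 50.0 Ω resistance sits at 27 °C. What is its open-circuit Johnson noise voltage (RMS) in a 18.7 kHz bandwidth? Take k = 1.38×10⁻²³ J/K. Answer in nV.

T = 27 °C + 273.15 = 300.15 K
V_n = √(4kTRB)
4kTRB = 4 × 1.38×10⁻²³ × 300.15 × 5.00×10¹ × 1.87×10⁴ = 1.55×10⁻¹⁴ V²
V_n = √(1.55×10⁻¹⁴) = 1.24×10⁻⁷ V = 124 nV

124 nV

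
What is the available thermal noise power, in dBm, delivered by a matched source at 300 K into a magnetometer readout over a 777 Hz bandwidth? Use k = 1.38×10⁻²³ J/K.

−144.9 dBm

P_n = kTB = 1.38×10⁻²³ × 300 × 7.77×10² = 3.22×10⁻¹⁸ W
In dBm: 10 log₁₀(3.22×10⁻¹⁸ / 10⁻³) = −144.9 dBm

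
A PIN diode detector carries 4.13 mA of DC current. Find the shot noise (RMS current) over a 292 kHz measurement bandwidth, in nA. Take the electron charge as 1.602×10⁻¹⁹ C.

I_n = √(2qI·B)
2qI·B = 2 × 1.602×10⁻¹⁹ × 4.13×10⁻³ × 2.92×10⁵ = 3.86×10⁻¹⁶ A²
I_n = √(3.86×10⁻¹⁶) = 1.97×10⁻⁸ A = 19.7 nA

19.7 nA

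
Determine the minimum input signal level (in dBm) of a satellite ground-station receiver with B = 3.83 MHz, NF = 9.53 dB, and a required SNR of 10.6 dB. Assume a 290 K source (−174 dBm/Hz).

−88.0 dBm

Sensitivity = −174 + 10 log₁₀(B) + NF + SNR_min
= −174 + 65.83 + 9.53 + 10.6
= −88.04 dBm → −88.0 dBm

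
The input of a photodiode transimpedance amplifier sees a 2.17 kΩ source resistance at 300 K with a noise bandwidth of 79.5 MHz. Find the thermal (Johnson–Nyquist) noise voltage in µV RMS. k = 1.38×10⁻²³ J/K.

53.4 µV

V_n = √(4kTRB)
4kTRB = 4 × 1.38×10⁻²³ × 300 × 2.17×10³ × 7.95×10⁷ = 2.86×10⁻⁹ V²
V_n = √(2.86×10⁻⁹) = 5.34×10⁻⁵ V = 53.4 µV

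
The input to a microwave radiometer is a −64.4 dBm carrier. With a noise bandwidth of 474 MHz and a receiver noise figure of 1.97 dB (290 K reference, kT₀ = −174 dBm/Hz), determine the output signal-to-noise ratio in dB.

Noise floor: N = −174 + 10 log₁₀(B) + NF
10 log₁₀(4.74×10⁸) = 86.76 dB
N = −174 + 86.76 + 1.97 = −85.27 dBm
SNR = P_sig − N = −64.4 − (−85.27) = 20.87 dB → 20.9 dB

20.9 dB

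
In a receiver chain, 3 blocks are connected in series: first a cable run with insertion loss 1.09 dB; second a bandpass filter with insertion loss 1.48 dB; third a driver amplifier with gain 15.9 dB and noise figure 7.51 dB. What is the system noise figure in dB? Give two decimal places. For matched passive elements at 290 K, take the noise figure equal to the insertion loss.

Convert to linear (a loss of L dB is a gain of −L dB): F_i = 10^(NF_i/10), G_i = 10^(G_i,dB/10)
  Stage 1: F_1 = 10^(1.09/10) = 1.285, G_1 = 10^(−1.09/10) = 0.7780
  Stage 2: F_2 = 10^(1.48/10) = 1.406, G_2 = 10^(−1.48/10) = 0.7112
  Stage 3: F_3 = 10^(7.51/10) = 5.636, G_3 = 10^(15.9/10) = 38.90
Friis cascade:
  F = 1.285 + (1.406 − 1)/0.7780 + (5.636 − 1)/0.5534 = 10.19
NF = 10 log₁₀(10.19) = 10.08 dB

10.08 dB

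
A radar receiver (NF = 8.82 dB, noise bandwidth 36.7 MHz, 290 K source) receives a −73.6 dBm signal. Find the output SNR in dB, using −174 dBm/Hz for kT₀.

15.9 dB

Noise floor: N = −174 + 10 log₁₀(B) + NF
10 log₁₀(3.67×10⁷) = 75.65 dB
N = −174 + 75.65 + 8.82 = −89.53 dBm
SNR = P_sig − N = −73.6 − (−89.53) = 15.93 dB → 15.9 dB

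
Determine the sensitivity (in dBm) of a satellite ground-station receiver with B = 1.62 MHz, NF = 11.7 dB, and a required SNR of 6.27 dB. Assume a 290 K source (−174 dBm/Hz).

Sensitivity = −174 + 10 log₁₀(B) + NF + SNR_min
= −174 + 62.1 + 11.7 + 6.27
= −93.93 dBm → −93.9 dBm

−93.9 dBm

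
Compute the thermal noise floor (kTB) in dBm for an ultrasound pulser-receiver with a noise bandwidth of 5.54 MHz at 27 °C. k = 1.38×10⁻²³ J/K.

−106.4 dBm

T = 27 °C + 273.15 = 300.15 K
P_n = kTB = 1.38×10⁻²³ × 300.15 × 5.54×10⁶ = 2.29×10⁻¹⁴ W
In dBm: 10 log₁₀(2.29×10⁻¹⁴ / 10⁻³) = −106.4 dBm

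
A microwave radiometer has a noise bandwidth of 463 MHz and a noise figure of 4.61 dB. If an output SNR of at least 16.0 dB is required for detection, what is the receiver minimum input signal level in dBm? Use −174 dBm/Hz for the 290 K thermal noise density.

Sensitivity = −174 + 10 log₁₀(B) + NF + SNR_min
= −174 + 86.66 + 4.61 + 16.0
= −66.73 dBm → −66.7 dBm

−66.7 dBm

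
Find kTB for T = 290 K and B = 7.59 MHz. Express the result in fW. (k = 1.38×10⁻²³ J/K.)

P_n = kTB = 1.38×10⁻²³ × 290 × 7.59×10⁶ = 3.04×10⁻¹⁴ W = 30.4 fW

30.4 fW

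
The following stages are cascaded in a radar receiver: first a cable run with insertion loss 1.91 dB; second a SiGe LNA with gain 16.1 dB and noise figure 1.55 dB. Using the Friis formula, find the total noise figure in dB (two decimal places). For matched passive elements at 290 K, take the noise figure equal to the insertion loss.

Convert to linear (a loss of L dB is a gain of −L dB): F_i = 10^(NF_i/10), G_i = 10^(G_i,dB/10)
  Stage 1: F_1 = 10^(1.91/10) = 1.552, G_1 = 10^(−1.91/10) = 0.6442
  Stage 2: F_2 = 10^(1.55/10) = 1.429, G_2 = 10^(16.1/10) = 40.74
Friis cascade:
  F = 1.552 + (1.429 − 1)/0.6442 = 2.218
NF = 10 log₁₀(2.218) = 3.46 dB

3.46 dB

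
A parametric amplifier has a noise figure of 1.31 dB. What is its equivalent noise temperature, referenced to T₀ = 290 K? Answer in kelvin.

102 K

F = 10^(1.31/10) = 1.35207
T_e = (F − 1)·T₀ = (1.35207 − 1) × 290 = 102 K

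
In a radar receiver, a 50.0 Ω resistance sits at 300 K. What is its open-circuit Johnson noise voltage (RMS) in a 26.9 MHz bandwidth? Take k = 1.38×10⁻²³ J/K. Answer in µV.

4.72 µV

V_n = √(4kTRB)
4kTRB = 4 × 1.38×10⁻²³ × 300 × 5.00×10¹ × 2.69×10⁷ = 2.23×10⁻¹¹ V²
V_n = √(2.23×10⁻¹¹) = 4.72×10⁻⁶ V = 4.72 µV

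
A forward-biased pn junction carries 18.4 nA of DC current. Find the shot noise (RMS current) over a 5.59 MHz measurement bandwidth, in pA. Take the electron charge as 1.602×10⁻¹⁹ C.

182 pA

I_n = √(2qI·B)
2qI·B = 2 × 1.602×10⁻¹⁹ × 1.84×10⁻⁸ × 5.59×10⁶ = 3.30×10⁻²⁰ A²
I_n = √(3.30×10⁻²⁰) = 1.82×10⁻¹⁰ A = 182 pA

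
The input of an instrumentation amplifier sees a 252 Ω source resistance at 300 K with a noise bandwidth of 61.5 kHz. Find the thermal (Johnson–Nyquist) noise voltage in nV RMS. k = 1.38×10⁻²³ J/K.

507 nV

V_n = √(4kTRB)
4kTRB = 4 × 1.38×10⁻²³ × 300 × 2.52×10² × 6.15×10⁴ = 2.57×10⁻¹³ V²
V_n = √(2.57×10⁻¹³) = 5.07×10⁻⁷ V = 507 nV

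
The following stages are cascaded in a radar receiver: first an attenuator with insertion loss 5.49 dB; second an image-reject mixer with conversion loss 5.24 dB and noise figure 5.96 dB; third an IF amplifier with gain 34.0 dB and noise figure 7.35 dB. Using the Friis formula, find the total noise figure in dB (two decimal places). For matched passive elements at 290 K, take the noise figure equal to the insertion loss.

Convert to linear (a loss of L dB is a gain of −L dB): F_i = 10^(NF_i/10), G_i = 10^(G_i,dB/10)
  Stage 1: F_1 = 10^(5.49/10) = 3.540, G_1 = 10^(−5.49/10) = 0.2825
  Stage 2: F_2 = 10^(5.96/10) = 3.945, G_2 = 10^(−5.24/10) = 0.2992
  Stage 3: F_3 = 10^(7.35/10) = 5.433, G_3 = 10^(34.0/10) = 2512
Friis cascade:
  F = 3.540 + (3.945 − 1)/0.2825 + (5.433 − 1)/0.08453 = 66.40
NF = 10 log₁₀(66.40) = 18.22 dB

18.22 dB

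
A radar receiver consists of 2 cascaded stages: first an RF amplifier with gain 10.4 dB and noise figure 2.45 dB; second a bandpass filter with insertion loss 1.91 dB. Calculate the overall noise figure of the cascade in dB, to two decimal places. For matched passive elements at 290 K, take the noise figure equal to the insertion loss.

2.57 dB

Convert to linear (a loss of L dB is a gain of −L dB): F_i = 10^(NF_i/10), G_i = 10^(G_i,dB/10)
  Stage 1: F_1 = 10^(2.45/10) = 1.758, G_1 = 10^(10.4/10) = 10.96
  Stage 2: F_2 = 10^(1.91/10) = 1.552, G_2 = 10^(−1.91/10) = 0.6442
Friis cascade:
  F = 1.758 + (1.552 − 1)/10.96 = 1.808
NF = 10 log₁₀(1.808) = 2.57 dB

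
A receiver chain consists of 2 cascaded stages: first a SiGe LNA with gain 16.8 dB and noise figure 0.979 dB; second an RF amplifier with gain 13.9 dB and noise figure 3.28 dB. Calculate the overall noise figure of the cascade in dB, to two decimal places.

Convert to linear (a loss of L dB is a gain of −L dB): F_i = 10^(NF_i/10), G_i = 10^(G_i,dB/10)
  Stage 1: F_1 = 10^(0.979/10) = 1.253, G_1 = 10^(16.8/10) = 47.86
  Stage 2: F_2 = 10^(3.28/10) = 2.128, G_2 = 10^(13.9/10) = 24.55
Friis cascade:
  F = 1.253 + (2.128 − 1)/47.86 = 1.276
NF = 10 log₁₀(1.276) = 1.06 dB

1.06 dB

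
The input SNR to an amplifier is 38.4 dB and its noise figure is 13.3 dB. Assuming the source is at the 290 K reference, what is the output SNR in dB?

25.1 dB

By definition F = SNR_in/SNR_out, so in dB: SNR_out = SNR_in − NF
SNR_out = 38.4 − 13.3 = 25.1 dB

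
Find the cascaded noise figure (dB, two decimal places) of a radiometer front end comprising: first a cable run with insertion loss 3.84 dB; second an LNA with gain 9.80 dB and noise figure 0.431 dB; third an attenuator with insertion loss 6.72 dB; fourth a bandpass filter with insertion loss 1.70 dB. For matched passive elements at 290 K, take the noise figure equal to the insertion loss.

Convert to linear (a loss of L dB is a gain of −L dB): F_i = 10^(NF_i/10), G_i = 10^(G_i,dB/10)
  Stage 1: F_1 = 10^(3.84/10) = 2.421, G_1 = 10^(−3.84/10) = 0.4130
  Stage 2: F_2 = 10^(0.431/10) = 1.104, G_2 = 10^(9.80/10) = 9.550
  Stage 3: F_3 = 10^(6.72/10) = 4.699, G_3 = 10^(−6.72/10) = 0.2128
  Stage 4: F_4 = 10^(1.70/10) = 1.479, G_4 = 10^(−1.70/10) = 0.6761
Friis cascade:
  F = 2.421 + (1.104 − 1)/0.4130 + (4.699 − 1)/3.945 + (1.479 − 1)/0.8395 = 4.182
NF = 10 log₁₀(4.182) = 6.21 dB

6.21 dB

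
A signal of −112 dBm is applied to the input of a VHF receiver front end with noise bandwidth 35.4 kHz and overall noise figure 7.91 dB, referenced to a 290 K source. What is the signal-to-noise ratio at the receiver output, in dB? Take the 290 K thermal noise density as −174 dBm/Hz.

8.6 dB

Noise floor: N = −174 + 10 log₁₀(B) + NF
10 log₁₀(3.54×10⁴) = 45.49 dB
N = −174 + 45.49 + 7.91 = −120.60 dBm
SNR = P_sig − N = −112 − (−120.60) = 8.60 dB → 8.6 dB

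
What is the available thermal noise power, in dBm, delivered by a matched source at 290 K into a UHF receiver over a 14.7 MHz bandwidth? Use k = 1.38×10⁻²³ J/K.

P_n = kTB = 1.38×10⁻²³ × 290 × 1.47×10⁷ = 5.88×10⁻¹⁴ W
In dBm: 10 log₁₀(5.88×10⁻¹⁴ / 10⁻³) = −102.3 dBm

−102.3 dBm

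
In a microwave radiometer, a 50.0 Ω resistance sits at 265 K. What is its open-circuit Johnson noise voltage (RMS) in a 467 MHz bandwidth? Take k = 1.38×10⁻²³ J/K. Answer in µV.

18.5 µV

V_n = √(4kTRB)
4kTRB = 4 × 1.38×10⁻²³ × 265 × 5.00×10¹ × 4.67×10⁸ = 3.42×10⁻¹⁰ V²
V_n = √(3.42×10⁻¹⁰) = 1.85×10⁻⁵ V = 18.5 µV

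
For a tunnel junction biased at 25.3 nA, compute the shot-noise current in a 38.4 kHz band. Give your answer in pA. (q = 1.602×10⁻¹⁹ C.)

I_n = √(2qI·B)
2qI·B = 2 × 1.602×10⁻¹⁹ × 2.53×10⁻⁸ × 3.84×10⁴ = 3.11×10⁻²² A²
I_n = √(3.11×10⁻²²) = 1.76×10⁻¹¹ A = 17.6 pA

17.6 pA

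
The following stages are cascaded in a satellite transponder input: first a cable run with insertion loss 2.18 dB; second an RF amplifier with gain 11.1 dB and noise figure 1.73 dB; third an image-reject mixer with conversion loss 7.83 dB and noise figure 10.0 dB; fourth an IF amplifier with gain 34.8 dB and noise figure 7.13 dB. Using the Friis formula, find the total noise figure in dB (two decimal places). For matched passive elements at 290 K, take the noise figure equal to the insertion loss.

8.36 dB

Convert to linear (a loss of L dB is a gain of −L dB): F_i = 10^(NF_i/10), G_i = 10^(G_i,dB/10)
  Stage 1: F_1 = 10^(2.18/10) = 1.652, G_1 = 10^(−2.18/10) = 0.6053
  Stage 2: F_2 = 10^(1.73/10) = 1.489, G_2 = 10^(11.1/10) = 12.88
  Stage 3: F_3 = 10^(10.0/10) = 10.00, G_3 = 10^(−7.83/10) = 0.1648
  Stage 4: F_4 = 10^(7.13/10) = 5.164, G_4 = 10^(34.8/10) = 3020
Friis cascade:
  F = 1.652 + (1.489 − 1)/0.6053 + (10.00 − 1)/7.798 + (5.164 − 1)/1.285 = 6.854
NF = 10 log₁₀(6.854) = 8.36 dB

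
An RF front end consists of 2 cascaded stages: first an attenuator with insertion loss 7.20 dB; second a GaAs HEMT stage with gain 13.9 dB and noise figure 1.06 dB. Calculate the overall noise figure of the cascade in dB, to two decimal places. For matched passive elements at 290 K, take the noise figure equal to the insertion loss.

Convert to linear (a loss of L dB is a gain of −L dB): F_i = 10^(NF_i/10), G_i = 10^(G_i,dB/10)
  Stage 1: F_1 = 10^(7.20/10) = 5.248, G_1 = 10^(−7.20/10) = 0.1905
  Stage 2: F_2 = 10^(1.06/10) = 1.276, G_2 = 10^(13.9/10) = 24.55
Friis cascade:
  F = 5.248 + (1.276 − 1)/0.1905 = 6.699
NF = 10 log₁₀(6.699) = 8.26 dB

8.26 dB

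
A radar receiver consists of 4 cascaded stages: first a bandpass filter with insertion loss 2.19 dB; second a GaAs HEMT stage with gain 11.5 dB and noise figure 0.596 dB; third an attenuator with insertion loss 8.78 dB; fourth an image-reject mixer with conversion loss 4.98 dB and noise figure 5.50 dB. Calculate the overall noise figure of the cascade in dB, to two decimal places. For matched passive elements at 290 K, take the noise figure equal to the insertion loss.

Convert to linear (a loss of L dB is a gain of −L dB): F_i = 10^(NF_i/10), G_i = 10^(G_i,dB/10)
  Stage 1: F_1 = 10^(2.19/10) = 1.656, G_1 = 10^(−2.19/10) = 0.6039
  Stage 2: F_2 = 10^(0.596/10) = 1.147, G_2 = 10^(11.5/10) = 14.13
  Stage 3: F_3 = 10^(8.78/10) = 7.551, G_3 = 10^(−8.78/10) = 0.1324
  Stage 4: F_4 = 10^(5.50/10) = 3.548, G_4 = 10^(−4.98/10) = 0.3177
Friis cascade:
  F = 1.656 + (1.147 − 1)/0.6039 + (7.551 − 1)/8.531 + (3.548 − 1)/1.130 = 4.923
NF = 10 log₁₀(4.923) = 6.92 dB

6.92 dB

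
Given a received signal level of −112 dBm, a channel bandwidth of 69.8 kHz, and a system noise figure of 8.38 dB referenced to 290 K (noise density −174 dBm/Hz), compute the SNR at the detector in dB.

Noise floor: N = −174 + 10 log₁₀(B) + NF
10 log₁₀(6.98×10⁴) = 48.44 dB
N = −174 + 48.44 + 8.38 = −117.18 dBm
SNR = P_sig − N = −112 − (−117.18) = 5.18 dB → 5.2 dB

5.2 dB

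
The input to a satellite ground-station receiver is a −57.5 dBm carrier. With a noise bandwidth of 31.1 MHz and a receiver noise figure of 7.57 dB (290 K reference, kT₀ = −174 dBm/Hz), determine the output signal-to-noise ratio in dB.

Noise floor: N = −174 + 10 log₁₀(B) + NF
10 log₁₀(3.11×10⁷) = 74.93 dB
N = −174 + 74.93 + 7.57 = −91.50 dBm
SNR = P_sig − N = −57.5 − (−91.50) = 34.00 dB → 34.0 dB

34.0 dB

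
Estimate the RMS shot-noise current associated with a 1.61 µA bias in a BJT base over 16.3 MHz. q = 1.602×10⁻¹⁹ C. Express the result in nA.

I_n = √(2qI·B)
2qI·B = 2 × 1.602×10⁻¹⁹ × 1.61×10⁻⁶ × 1.63×10⁷ = 8.41×10⁻¹⁸ A²
I_n = √(8.41×10⁻¹⁸) = 2.90×10⁻⁹ A = 2.90 nA

2.90 nA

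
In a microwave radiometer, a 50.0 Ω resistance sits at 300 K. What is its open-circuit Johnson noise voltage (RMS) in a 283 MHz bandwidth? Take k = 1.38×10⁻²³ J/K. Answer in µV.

15.3 µV

V_n = √(4kTRB)
4kTRB = 4 × 1.38×10⁻²³ × 300 × 5.00×10¹ × 2.83×10⁸ = 2.34×10⁻¹⁰ V²
V_n = √(2.34×10⁻¹⁰) = 1.53×10⁻⁵ V = 15.3 µV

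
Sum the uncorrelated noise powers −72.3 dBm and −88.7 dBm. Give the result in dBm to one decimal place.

−72.2 dBm

Convert to linear, add, convert back:
P₁ = 5.89×10⁻¹¹ W, P₂ = 1.35×10⁻¹² W
P_tot = 6.02×10⁻¹¹ W → 10 log₁₀(P_tot / 10⁻³) = −72.2 dBm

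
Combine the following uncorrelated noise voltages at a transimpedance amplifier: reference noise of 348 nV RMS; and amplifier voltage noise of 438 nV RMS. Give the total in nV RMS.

Uncorrelated sources add in power (mean-square): V_tot = √(ΣV_i²)
V_tot = √[(3.48×10⁻⁷)² + (4.38×10⁻⁷)²] = 5.59×10⁻⁷ V = 559 nV

559 nV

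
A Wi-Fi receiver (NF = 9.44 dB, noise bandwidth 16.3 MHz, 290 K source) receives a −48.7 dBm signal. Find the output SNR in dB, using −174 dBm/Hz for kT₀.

43.7 dB

Noise floor: N = −174 + 10 log₁₀(B) + NF
10 log₁₀(1.63×10⁷) = 72.12 dB
N = −174 + 72.12 + 9.44 = −92.44 dBm
SNR = P_sig − N = −48.7 − (−92.44) = 43.74 dB → 43.7 dB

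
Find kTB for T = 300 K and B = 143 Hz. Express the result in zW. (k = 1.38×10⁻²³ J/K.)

P_n = kTB = 1.38×10⁻²³ × 300 × 1.43×10² = 5.92×10⁻¹⁹ W = 592 zW

592 zW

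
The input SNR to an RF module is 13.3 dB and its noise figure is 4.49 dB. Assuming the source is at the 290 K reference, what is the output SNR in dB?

8.81 dB

By definition F = SNR_in/SNR_out, so in dB: SNR_out = SNR_in − NF
SNR_out = 13.3 − 4.49 = 8.81 dB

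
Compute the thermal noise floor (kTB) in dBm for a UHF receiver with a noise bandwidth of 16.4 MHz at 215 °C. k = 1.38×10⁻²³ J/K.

T = 215 °C + 273.15 = 488.15 K
P_n = kTB = 1.38×10⁻²³ × 488.15 × 1.64×10⁷ = 1.10×10⁻¹³ W
In dBm: 10 log₁₀(1.10×10⁻¹³ / 10⁻³) = −99.6 dBm

−99.6 dBm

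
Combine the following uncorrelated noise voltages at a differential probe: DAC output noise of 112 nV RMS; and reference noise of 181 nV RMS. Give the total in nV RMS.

213 nV

Uncorrelated sources add in power (mean-square): V_tot = √(ΣV_i²)
V_tot = √[(1.12×10⁻⁷)² + (1.81×10⁻⁷)²] = 2.13×10⁻⁷ V = 213 nV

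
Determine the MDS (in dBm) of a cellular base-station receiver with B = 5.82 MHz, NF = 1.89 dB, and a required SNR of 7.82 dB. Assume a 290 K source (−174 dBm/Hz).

Sensitivity = −174 + 10 log₁₀(B) + NF + SNR_min
= −174 + 67.65 + 1.89 + 7.82
= −96.64 dBm → −96.6 dBm

−96.6 dBm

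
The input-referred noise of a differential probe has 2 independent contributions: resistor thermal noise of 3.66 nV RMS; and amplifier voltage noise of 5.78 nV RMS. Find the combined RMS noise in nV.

6.84 nV

Uncorrelated sources add in power (mean-square): V_tot = √(ΣV_i²)
V_tot = √[(3.66×10⁻⁹)² + (5.78×10⁻⁹)²] = 6.84×10⁻⁹ V = 6.84 nV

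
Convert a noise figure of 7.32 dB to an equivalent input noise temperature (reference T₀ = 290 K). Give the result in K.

1275 K

F = 10^(7.32/10) = 5.39511
T_e = (F − 1)·T₀ = (5.39511 − 1) × 290 = 1275 K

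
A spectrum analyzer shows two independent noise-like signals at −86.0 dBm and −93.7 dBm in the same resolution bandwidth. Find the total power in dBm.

−85.3 dBm

Convert to linear, add, convert back:
P₁ = 2.51×10⁻¹² W, P₂ = 4.27×10⁻¹³ W
P_tot = 2.94×10⁻¹² W → 10 log₁₀(P_tot / 10⁻³) = −85.3 dBm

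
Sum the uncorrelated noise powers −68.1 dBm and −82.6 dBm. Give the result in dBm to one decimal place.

Convert to linear, add, convert back:
P₁ = 1.55×10⁻¹⁰ W, P₂ = 5.50×10⁻¹² W
P_tot = 1.60×10⁻¹⁰ W → 10 log₁₀(P_tot / 10⁻³) = −67.9 dBm

−67.9 dBm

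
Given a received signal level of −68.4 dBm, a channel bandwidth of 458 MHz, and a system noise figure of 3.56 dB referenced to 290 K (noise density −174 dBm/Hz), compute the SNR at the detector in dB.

Noise floor: N = −174 + 10 log₁₀(B) + NF
10 log₁₀(4.58×10⁸) = 86.61 dB
N = −174 + 86.61 + 3.56 = −83.83 dBm
SNR = P_sig − N = −68.4 − (−83.83) = 15.43 dB → 15.4 dB

15.4 dB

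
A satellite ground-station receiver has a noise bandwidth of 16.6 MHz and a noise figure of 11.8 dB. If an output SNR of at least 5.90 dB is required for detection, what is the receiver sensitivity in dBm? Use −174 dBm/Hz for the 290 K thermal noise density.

−84.1 dBm

Sensitivity = −174 + 10 log₁₀(B) + NF + SNR_min
= −174 + 72.2 + 11.8 + 5.90
= −84.10 dBm → −84.1 dBm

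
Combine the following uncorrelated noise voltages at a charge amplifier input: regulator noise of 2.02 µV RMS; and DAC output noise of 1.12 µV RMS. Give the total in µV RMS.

2.31 µV

Uncorrelated sources add in power (mean-square): V_tot = √(ΣV_i²)
V_tot = √[(2.02×10⁻⁶)² + (1.12×10⁻⁶)²] = 2.31×10⁻⁶ V = 2.31 µV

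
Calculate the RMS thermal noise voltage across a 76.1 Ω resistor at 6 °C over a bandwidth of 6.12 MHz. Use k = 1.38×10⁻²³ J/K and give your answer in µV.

T = 6 °C + 273.15 = 279.15 K
V_n = √(4kTRB)
4kTRB = 4 × 1.38×10⁻²³ × 279.15 × 7.61×10¹ × 6.12×10⁶ = 7.18×10⁻¹² V²
V_n = √(7.18×10⁻¹²) = 2.68×10⁻⁶ V = 2.68 µV

2.68 µV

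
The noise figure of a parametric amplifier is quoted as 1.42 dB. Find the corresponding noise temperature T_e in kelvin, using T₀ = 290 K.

112 K

F = 10^(1.42/10) = 1.38676
T_e = (F − 1)·T₀ = (1.38676 − 1) × 290 = 112 K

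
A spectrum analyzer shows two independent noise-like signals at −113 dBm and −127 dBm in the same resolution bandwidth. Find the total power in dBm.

−112.8 dBm

Convert to linear, add, convert back:
P₁ = 5.01×10⁻¹⁵ W, P₂ = 2.00×10⁻¹⁶ W
P_tot = 5.21×10⁻¹⁵ W → 10 log₁₀(P_tot / 10⁻³) = −112.8 dBm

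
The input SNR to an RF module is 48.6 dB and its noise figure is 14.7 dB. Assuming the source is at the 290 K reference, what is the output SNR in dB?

By definition F = SNR_in/SNR_out, so in dB: SNR_out = SNR_in − NF
SNR_out = 48.6 − 14.7 = 33.9 dB

33.9 dB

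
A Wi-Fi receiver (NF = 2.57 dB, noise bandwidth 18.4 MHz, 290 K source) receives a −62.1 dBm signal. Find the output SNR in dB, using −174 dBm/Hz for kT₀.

Noise floor: N = −174 + 10 log₁₀(B) + NF
10 log₁₀(1.84×10⁷) = 72.65 dB
N = −174 + 72.65 + 2.57 = −98.78 dBm
SNR = P_sig − N = −62.1 − (−98.78) = 36.68 dB → 36.7 dB

36.7 dB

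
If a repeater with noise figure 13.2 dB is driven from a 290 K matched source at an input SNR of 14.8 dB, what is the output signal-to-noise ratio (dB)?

By definition F = SNR_in/SNR_out, so in dB: SNR_out = SNR_in − NF
SNR_out = 14.8 − 13.2 = 1.6 dB

1.6 dB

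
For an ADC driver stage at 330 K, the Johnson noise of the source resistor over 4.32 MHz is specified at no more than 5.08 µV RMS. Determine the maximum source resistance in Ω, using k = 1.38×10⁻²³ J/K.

Johnson–Nyquist: V_n = √(4kTRB) ⇒ R = V_n² / (4kTB)
4kTB = 4 × 1.38×10⁻²³ × 330 × 4.32×10⁶ = 7.87×10⁻¹⁴
R = (5.08×10⁻⁶)² / 7.87×10⁻¹⁴ = 3.28×10² Ω = 328 Ω

328 Ω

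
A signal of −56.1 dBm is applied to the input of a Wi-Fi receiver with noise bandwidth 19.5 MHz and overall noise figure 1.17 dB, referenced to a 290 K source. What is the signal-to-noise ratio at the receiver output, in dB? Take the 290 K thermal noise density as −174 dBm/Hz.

Noise floor: N = −174 + 10 log₁₀(B) + NF
10 log₁₀(1.95×10⁷) = 72.9 dB
N = −174 + 72.9 + 1.17 = −99.93 dBm
SNR = P_sig − N = −56.1 − (−99.93) = 43.83 dB → 43.8 dB

43.8 dB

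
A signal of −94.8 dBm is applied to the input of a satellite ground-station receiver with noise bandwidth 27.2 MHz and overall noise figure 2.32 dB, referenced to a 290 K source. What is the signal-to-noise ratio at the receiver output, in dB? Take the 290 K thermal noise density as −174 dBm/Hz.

Noise floor: N = −174 + 10 log₁₀(B) + NF
10 log₁₀(2.72×10⁷) = 74.35 dB
N = −174 + 74.35 + 2.32 = −97.33 dBm
SNR = P_sig − N = −94.8 − (−97.33) = 2.53 dB → 2.5 dB

2.5 dB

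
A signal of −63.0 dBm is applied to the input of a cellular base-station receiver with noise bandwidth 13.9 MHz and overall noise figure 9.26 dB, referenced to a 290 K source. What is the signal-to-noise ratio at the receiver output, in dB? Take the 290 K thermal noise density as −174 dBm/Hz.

30.3 dB

Noise floor: N = −174 + 10 log₁₀(B) + NF
10 log₁₀(1.39×10⁷) = 71.43 dB
N = −174 + 71.43 + 9.26 = −93.31 dBm
SNR = P_sig − N = −63.0 − (−93.31) = 30.31 dB → 30.3 dB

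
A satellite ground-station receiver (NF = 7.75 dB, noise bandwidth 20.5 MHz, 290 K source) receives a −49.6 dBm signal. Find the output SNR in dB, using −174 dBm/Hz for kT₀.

Noise floor: N = −174 + 10 log₁₀(B) + NF
10 log₁₀(2.05×10⁷) = 73.12 dB
N = −174 + 73.12 + 7.75 = −93.13 dBm
SNR = P_sig − N = −49.6 − (−93.13) = 43.53 dB → 43.5 dB

43.5 dB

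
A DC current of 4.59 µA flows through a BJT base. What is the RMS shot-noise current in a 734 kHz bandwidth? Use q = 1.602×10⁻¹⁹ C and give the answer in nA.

1.04 nA

I_n = √(2qI·B)
2qI·B = 2 × 1.602×10⁻¹⁹ × 4.59×10⁻⁶ × 7.34×10⁵ = 1.08×10⁻¹⁸ A²
I_n = √(1.08×10⁻¹⁸) = 1.04×10⁻⁹ A = 1.04 nA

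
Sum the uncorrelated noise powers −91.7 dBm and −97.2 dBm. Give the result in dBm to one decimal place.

−90.6 dBm

Convert to linear, add, convert back:
P₁ = 6.76×10⁻¹³ W, P₂ = 1.91×10⁻¹³ W
P_tot = 8.67×10⁻¹³ W → 10 log₁₀(P_tot / 10⁻³) = −90.6 dBm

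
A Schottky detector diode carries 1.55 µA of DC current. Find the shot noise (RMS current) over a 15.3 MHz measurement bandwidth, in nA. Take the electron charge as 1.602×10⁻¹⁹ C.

I_n = √(2qI·B)
2qI·B = 2 × 1.602×10⁻¹⁹ × 1.55×10⁻⁶ × 1.53×10⁷ = 7.60×10⁻¹⁸ A²
I_n = √(7.60×10⁻¹⁸) = 2.76×10⁻⁹ A = 2.76 nA

2.76 nA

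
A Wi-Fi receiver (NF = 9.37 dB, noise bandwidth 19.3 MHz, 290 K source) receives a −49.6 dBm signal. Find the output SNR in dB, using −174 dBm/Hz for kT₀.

42.2 dB

Noise floor: N = −174 + 10 log₁₀(B) + NF
10 log₁₀(1.93×10⁷) = 72.86 dB
N = −174 + 72.86 + 9.37 = −91.77 dBm
SNR = P_sig − N = −49.6 − (−91.77) = 42.17 dB → 42.2 dB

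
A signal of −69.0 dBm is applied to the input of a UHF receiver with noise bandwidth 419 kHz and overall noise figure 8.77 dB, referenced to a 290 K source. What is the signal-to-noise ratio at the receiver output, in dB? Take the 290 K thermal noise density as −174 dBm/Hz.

Noise floor: N = −174 + 10 log₁₀(B) + NF
10 log₁₀(4.19×10⁵) = 56.22 dB
N = −174 + 56.22 + 8.77 = −109.01 dBm
SNR = P_sig − N = −69.0 − (−109.01) = 40.01 dB → 40.0 dB

40.0 dB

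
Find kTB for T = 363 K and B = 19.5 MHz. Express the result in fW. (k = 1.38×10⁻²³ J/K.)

P_n = kTB = 1.38×10⁻²³ × 363 × 1.95×10⁷ = 9.77×10⁻¹⁴ W = 97.7 fW

97.7 fW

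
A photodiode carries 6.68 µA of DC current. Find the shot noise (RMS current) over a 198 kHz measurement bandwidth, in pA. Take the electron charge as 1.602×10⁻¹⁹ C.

I_n = √(2qI·B)
2qI·B = 2 × 1.602×10⁻¹⁹ × 6.68×10⁻⁶ × 1.98×10⁵ = 4.24×10⁻¹⁹ A²
I_n = √(4.24×10⁻¹⁹) = 6.51×10⁻¹⁰ A = 651 pA

651 pA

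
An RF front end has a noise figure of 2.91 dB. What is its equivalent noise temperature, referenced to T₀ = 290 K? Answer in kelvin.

277 K

F = 10^(2.91/10) = 1.95434
T_e = (F − 1)·T₀ = (1.95434 − 1) × 290 = 277 K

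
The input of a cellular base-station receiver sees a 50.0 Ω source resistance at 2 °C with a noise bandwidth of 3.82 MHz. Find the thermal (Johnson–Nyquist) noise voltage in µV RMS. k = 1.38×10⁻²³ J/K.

T = 2 °C + 273.15 = 275.15 K
V_n = √(4kTRB)
4kTRB = 4 × 1.38×10⁻²³ × 275.15 × 5.00×10¹ × 3.82×10⁶ = 2.90×10⁻¹² V²
V_n = √(2.90×10⁻¹²) = 1.70×10⁻⁶ V = 1.70 µV

1.70 µV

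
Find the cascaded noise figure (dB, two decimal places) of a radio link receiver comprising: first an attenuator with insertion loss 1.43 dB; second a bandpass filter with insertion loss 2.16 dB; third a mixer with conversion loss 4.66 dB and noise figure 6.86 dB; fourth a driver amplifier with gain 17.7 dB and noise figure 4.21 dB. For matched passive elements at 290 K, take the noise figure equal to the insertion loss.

13.43 dB

Convert to linear (a loss of L dB is a gain of −L dB): F_i = 10^(NF_i/10), G_i = 10^(G_i,dB/10)
  Stage 1: F_1 = 10^(1.43/10) = 1.390, G_1 = 10^(−1.43/10) = 0.7194
  Stage 2: F_2 = 10^(2.16/10) = 1.644, G_2 = 10^(−2.16/10) = 0.6081
  Stage 3: F_3 = 10^(6.86/10) = 4.853, G_3 = 10^(−4.66/10) = 0.3420
  Stage 4: F_4 = 10^(4.21/10) = 2.636, G_4 = 10^(17.7/10) = 58.88
Friis cascade:
  F = 1.390 + (1.644 − 1)/0.7194 + (4.853 − 1)/0.4375 + (2.636 − 1)/0.1496 = 22.03
NF = 10 log₁₀(22.03) = 13.43 dB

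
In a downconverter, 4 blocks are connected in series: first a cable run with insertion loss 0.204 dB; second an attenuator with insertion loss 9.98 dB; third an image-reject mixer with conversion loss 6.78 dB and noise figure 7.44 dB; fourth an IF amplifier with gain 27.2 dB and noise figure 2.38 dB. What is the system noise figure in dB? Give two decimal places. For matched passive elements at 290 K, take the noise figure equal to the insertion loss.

Convert to linear (a loss of L dB is a gain of −L dB): F_i = 10^(NF_i/10), G_i = 10^(G_i,dB/10)
  Stage 1: F_1 = 10^(0.204/10) = 1.048, G_1 = 10^(−0.204/10) = 0.9541
  Stage 2: F_2 = 10^(9.98/10) = 9.954, G_2 = 10^(−9.98/10) = 0.1005
  Stage 3: F_3 = 10^(7.44/10) = 5.546, G_3 = 10^(−6.78/10) = 0.2099
  Stage 4: F_4 = 10^(2.38/10) = 1.730, G_4 = 10^(27.2/10) = 524.8
Friis cascade:
  F = 1.048 + (9.954 − 1)/0.9541 + (5.546 − 1)/0.09585 + (1.730 − 1)/0.02012 = 94.14
NF = 10 log₁₀(94.14) = 19.74 dB

19.74 dB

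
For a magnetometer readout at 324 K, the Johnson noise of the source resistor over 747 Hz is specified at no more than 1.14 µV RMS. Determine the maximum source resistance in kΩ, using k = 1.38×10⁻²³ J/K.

Johnson–Nyquist: V_n = √(4kTRB) ⇒ R = V_n² / (4kTB)
4kTB = 4 × 1.38×10⁻²³ × 324 × 7.47×10² = 1.34×10⁻¹⁷
R = (1.14×10⁻⁶)² / 1.34×10⁻¹⁷ = 9.73×10⁴ Ω = 97.3 kΩ

97.3 kΩ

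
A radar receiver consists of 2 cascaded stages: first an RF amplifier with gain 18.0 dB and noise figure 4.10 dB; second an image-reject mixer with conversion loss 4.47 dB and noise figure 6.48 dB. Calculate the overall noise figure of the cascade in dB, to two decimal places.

4.19 dB

Convert to linear (a loss of L dB is a gain of −L dB): F_i = 10^(NF_i/10), G_i = 10^(G_i,dB/10)
  Stage 1: F_1 = 10^(4.10/10) = 2.570, G_1 = 10^(18.0/10) = 63.10
  Stage 2: F_2 = 10^(6.48/10) = 4.446, G_2 = 10^(−4.47/10) = 0.3573
Friis cascade:
  F = 2.570 + (4.446 − 1)/63.10 = 2.625
NF = 10 log₁₀(2.625) = 4.19 dB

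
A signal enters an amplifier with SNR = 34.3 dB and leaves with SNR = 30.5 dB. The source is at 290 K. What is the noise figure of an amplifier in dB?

3.8 dB

NF (dB) = SNR_in(dB) − SNR_out(dB) when the source is at T₀
NF = 34.3 − 30.5 = 3.8 dB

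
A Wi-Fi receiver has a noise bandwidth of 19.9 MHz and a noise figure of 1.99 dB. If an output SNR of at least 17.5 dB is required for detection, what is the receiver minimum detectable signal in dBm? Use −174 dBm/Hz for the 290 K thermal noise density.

Sensitivity = −174 + 10 log₁₀(B) + NF + SNR_min
= −174 + 72.99 + 1.99 + 17.5
= −81.52 dBm → −81.5 dBm

−81.5 dBm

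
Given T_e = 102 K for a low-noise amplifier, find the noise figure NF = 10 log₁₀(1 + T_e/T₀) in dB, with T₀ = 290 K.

F = 1 + T_e/T₀ = 1 + 102/290 = 1.35172
NF = 10 log₁₀(1.35172) = 1.31 dB

1.31 dB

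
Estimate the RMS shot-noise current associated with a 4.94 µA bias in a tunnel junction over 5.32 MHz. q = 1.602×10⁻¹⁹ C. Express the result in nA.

2.90 nA

I_n = √(2qI·B)
2qI·B = 2 × 1.602×10⁻¹⁹ × 4.94×10⁻⁶ × 5.32×10⁶ = 8.42×10⁻¹⁸ A²
I_n = √(8.42×10⁻¹⁸) = 2.90×10⁻⁹ A = 2.90 nA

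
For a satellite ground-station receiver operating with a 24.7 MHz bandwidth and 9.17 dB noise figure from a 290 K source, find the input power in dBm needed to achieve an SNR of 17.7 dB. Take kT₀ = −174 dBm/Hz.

−73.2 dBm

Sensitivity = −174 + 10 log₁₀(B) + NF + SNR_min
= −174 + 73.93 + 9.17 + 17.7
= −73.20 dBm → −73.2 dBm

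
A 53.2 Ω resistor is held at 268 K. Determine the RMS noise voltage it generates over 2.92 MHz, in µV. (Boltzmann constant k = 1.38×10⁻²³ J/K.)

1.52 µV

V_n = √(4kTRB)
4kTRB = 4 × 1.38×10⁻²³ × 268 × 5.32×10¹ × 2.92×10⁶ = 2.30×10⁻¹² V²
V_n = √(2.30×10⁻¹²) = 1.52×10⁻⁶ V = 1.52 µV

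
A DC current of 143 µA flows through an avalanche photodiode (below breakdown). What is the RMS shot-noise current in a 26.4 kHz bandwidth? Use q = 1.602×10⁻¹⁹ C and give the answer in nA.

I_n = √(2qI·B)
2qI·B = 2 × 1.602×10⁻¹⁹ × 1.43×10⁻⁴ × 2.64×10⁴ = 1.21×10⁻¹⁸ A²
I_n = √(1.21×10⁻¹⁸) = 1.10×10⁻⁹ A = 1.10 nA

1.10 nA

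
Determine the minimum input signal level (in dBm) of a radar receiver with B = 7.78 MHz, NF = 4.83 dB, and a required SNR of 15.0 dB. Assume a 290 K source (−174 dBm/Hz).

−85.3 dBm

Sensitivity = −174 + 10 log₁₀(B) + NF + SNR_min
= −174 + 68.91 + 4.83 + 15.0
= −85.26 dBm → −85.3 dBm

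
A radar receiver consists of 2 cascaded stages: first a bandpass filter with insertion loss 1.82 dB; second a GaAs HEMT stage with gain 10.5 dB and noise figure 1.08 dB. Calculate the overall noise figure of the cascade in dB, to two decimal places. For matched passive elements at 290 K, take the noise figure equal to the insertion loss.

Convert to linear (a loss of L dB is a gain of −L dB): F_i = 10^(NF_i/10), G_i = 10^(G_i,dB/10)
  Stage 1: F_1 = 10^(1.82/10) = 1.521, G_1 = 10^(−1.82/10) = 0.6577
  Stage 2: F_2 = 10^(1.08/10) = 1.282, G_2 = 10^(10.5/10) = 11.22
Friis cascade:
  F = 1.521 + (1.282 − 1)/0.6577 = 1.950
NF = 10 log₁₀(1.950) = 2.90 dB

2.90 dB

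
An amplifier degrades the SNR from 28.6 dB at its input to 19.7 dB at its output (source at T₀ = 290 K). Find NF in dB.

NF (dB) = SNR_in(dB) − SNR_out(dB) when the source is at T₀
NF = 28.6 − 19.7 = 8.9 dB

8.9 dB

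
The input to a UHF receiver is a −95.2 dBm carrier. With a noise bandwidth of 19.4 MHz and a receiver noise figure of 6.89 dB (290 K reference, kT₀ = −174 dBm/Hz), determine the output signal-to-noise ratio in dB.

Noise floor: N = −174 + 10 log₁₀(B) + NF
10 log₁₀(1.94×10⁷) = 72.88 dB
N = −174 + 72.88 + 6.89 = −94.23 dBm
SNR = P_sig − N = −95.2 − (−94.23) = −0.97 dB → −1.0 dB

−1.0 dB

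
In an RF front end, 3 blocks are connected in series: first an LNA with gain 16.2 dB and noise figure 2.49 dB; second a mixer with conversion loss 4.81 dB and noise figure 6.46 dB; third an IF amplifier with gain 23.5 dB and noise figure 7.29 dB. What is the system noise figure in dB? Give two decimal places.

3.37 dB

Convert to linear (a loss of L dB is a gain of −L dB): F_i = 10^(NF_i/10), G_i = 10^(G_i,dB/10)
  Stage 1: F_1 = 10^(2.49/10) = 1.774, G_1 = 10^(16.2/10) = 41.69
  Stage 2: F_2 = 10^(6.46/10) = 4.426, G_2 = 10^(−4.81/10) = 0.3304
  Stage 3: F_3 = 10^(7.29/10) = 5.358, G_3 = 10^(23.5/10) = 223.9
Friis cascade:
  F = 1.774 + (4.426 − 1)/41.69 + (5.358 − 1)/13.77 = 2.173
NF = 10 log₁₀(2.173) = 3.37 dB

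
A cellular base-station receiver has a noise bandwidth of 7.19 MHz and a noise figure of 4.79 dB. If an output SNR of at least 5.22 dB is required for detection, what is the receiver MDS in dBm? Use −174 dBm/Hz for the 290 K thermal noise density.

−95.4 dBm

Sensitivity = −174 + 10 log₁₀(B) + NF + SNR_min
= −174 + 68.57 + 4.79 + 5.22
= −95.42 dBm → −95.4 dBm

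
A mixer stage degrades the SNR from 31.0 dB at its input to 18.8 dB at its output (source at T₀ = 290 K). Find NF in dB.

NF (dB) = SNR_in(dB) − SNR_out(dB) when the source is at T₀
NF = 31.0 − 18.8 = 12.2 dB

12.2 dB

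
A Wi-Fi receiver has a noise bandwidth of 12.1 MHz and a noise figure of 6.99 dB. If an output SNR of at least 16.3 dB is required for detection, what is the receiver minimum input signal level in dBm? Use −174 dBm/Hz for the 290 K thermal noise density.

Sensitivity = −174 + 10 log₁₀(B) + NF + SNR_min
= −174 + 70.83 + 6.99 + 16.3
= −79.88 dBm → −79.9 dBm

−79.9 dBm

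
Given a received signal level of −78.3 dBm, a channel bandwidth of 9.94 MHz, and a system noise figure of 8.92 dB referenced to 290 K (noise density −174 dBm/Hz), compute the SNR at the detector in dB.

16.8 dB

Noise floor: N = −174 + 10 log₁₀(B) + NF
10 log₁₀(9.94×10⁶) = 69.97 dB
N = −174 + 69.97 + 8.92 = −95.11 dBm
SNR = P_sig − N = −78.3 − (−95.11) = 16.81 dB → 16.8 dB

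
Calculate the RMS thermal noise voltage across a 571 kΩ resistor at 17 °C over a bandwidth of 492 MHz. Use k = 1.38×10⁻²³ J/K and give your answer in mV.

2.12 mV

T = 17 °C + 273.15 = 290.15 K
V_n = √(4kTRB)
4kTRB = 4 × 1.38×10⁻²³ × 290.15 × 5.71×10⁵ × 4.92×10⁸ = 4.50×10⁻⁶ V²
V_n = √(4.50×10⁻⁶) = 2.12×10⁻³ V = 2.12 mV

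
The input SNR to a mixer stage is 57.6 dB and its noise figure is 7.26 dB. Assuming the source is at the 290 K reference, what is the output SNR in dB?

By definition F = SNR_in/SNR_out, so in dB: SNR_out = SNR_in − NF
SNR_out = 57.6 − 7.26 = 50.34 dB

50.34 dB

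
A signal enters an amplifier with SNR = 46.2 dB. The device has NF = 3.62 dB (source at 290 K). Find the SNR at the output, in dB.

42.58 dB

By definition F = SNR_in/SNR_out, so in dB: SNR_out = SNR_in − NF
SNR_out = 46.2 − 3.62 = 42.58 dB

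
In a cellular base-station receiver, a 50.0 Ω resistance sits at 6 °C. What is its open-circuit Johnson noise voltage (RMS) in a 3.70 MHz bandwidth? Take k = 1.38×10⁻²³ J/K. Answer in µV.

1.69 µV

T = 6 °C + 273.15 = 279.15 K
V_n = √(4kTRB)
4kTRB = 4 × 1.38×10⁻²³ × 279.15 × 5.00×10¹ × 3.70×10⁶ = 2.85×10⁻¹² V²
V_n = √(2.85×10⁻¹²) = 1.69×10⁻⁶ V = 1.69 µV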